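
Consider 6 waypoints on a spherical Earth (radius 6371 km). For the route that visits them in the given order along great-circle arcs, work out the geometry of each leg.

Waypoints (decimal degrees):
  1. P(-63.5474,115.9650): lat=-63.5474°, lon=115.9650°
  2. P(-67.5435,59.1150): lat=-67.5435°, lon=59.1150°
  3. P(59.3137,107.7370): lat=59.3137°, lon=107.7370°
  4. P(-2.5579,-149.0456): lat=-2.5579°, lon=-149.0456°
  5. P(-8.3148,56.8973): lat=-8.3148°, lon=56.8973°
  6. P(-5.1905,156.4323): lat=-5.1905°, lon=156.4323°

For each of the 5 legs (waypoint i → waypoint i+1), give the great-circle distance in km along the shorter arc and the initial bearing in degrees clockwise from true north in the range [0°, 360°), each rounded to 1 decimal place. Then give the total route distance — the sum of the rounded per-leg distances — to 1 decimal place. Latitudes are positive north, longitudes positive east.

Leg 1: φ1=-1.1091114, φ2=-1.1788565, Δφ=-0.0697451, Δλ=-0.9922197 rad; a=sin²(Δφ/2)+cosφ1·cosφ2·sin²(Δλ/2)=0.0397703018; c=2·atan2(√a, √(1-a))=0.401542050; dist=6371·c=2558.224 ≈ 2558.2 km; running total=2558.2 km
Leg 1 bearing: y=sinΔλ·cosφ2=-0.31981122, x=cosφ1·sinφ2-sinφ1·cosφ2·cosΔλ=-0.22466705; θ=atan2(y, x)=-125.0880° <0 so +360° → 234.9120° ≈ 234.9°
Leg 2: φ1=-1.1788565, φ2=1.0352194, Δφ=2.2140758, Δλ=0.8486140 rad; a=sin²(Δφ/2)+cosφ1·cosφ2·sin²(Δλ/2)=0.8329512911; c=2·atan2(√a, √(1-a))=2.299499326; dist=6371·c=14650.110 ≈ 14650.1 km; running total=17208.3 km
Leg 2 bearing: y=sinΔλ·cosφ2=0.38293922, x=cosφ1·sinφ2-sinφ1·cosφ2·cosΔλ=0.64025878; θ=atan2(y, x)=30.8837° ≈ 30.9°
Leg 3: φ1=1.0352194, φ2=-0.0446438, Δφ=-1.0798631, Δλ=-4.4817018 rad; a=sin²(Δφ/2)+cosφ1·cosφ2·sin²(Δλ/2)=0.5774751686; c=2·atan2(√a, √(1-a))=1.726373510; dist=6371·c=10998.726 ≈ 10998.7 km; running total=28207.0 km
Leg 3 bearing: y=sinΔλ·cosφ2=0.97253954, x=cosφ1·sinφ2-sinφ1·cosφ2·cosΔλ=0.17365841; θ=atan2(y, x)=79.8759° ≈ 79.9°
Leg 4: φ1=-0.0446438, φ2=-0.1451206, Δφ=-0.1004769, Δλ=3.5943817 rad; a=sin²(Δφ/2)+cosφ1·cosφ2·sin²(Δλ/2)=0.9412188819; c=2·atan2(√a, √(1-a))=2.651815606; dist=6371·c=16894.717 ≈ 16894.7 km; running total=45101.7 km
Leg 4 bearing: y=sinΔλ·cosφ2=-0.43287667, x=cosφ1·sinφ2-sinφ1·cosφ2·cosΔλ=-0.18417758; θ=atan2(y, x)=-113.0485° <0 so +360° → 246.9515° ≈ 247.0°
Leg 5: φ1=-0.1451206, φ2=-0.0905913, Δφ=0.0545293, Δλ=1.7372135 rad; a=sin²(Δφ/2)+cosφ1·cosφ2·sin²(Δλ/2)=0.5750770213; c=2·atan2(√a, √(1-a))=1.721520407; dist=6371·c=10967.807 ≈ 10967.8 km; running total=56069.5 km
Leg 5 bearing: y=sinΔλ·cosφ2=0.98214066, x=cosφ1·sinφ2-sinφ1·cosφ2·cosΔλ=-0.11337323; θ=atan2(y, x)=96.5848° ≈ 96.6°

Leg 1: dist=2558.2 km, bearing=234.9°
Leg 2: dist=14650.1 km, bearing=30.9°
Leg 3: dist=10998.7 km, bearing=79.9°
Leg 4: dist=16894.7 km, bearing=247.0°
Leg 5: dist=10967.8 km, bearing=96.6°
Total: 56069.5 km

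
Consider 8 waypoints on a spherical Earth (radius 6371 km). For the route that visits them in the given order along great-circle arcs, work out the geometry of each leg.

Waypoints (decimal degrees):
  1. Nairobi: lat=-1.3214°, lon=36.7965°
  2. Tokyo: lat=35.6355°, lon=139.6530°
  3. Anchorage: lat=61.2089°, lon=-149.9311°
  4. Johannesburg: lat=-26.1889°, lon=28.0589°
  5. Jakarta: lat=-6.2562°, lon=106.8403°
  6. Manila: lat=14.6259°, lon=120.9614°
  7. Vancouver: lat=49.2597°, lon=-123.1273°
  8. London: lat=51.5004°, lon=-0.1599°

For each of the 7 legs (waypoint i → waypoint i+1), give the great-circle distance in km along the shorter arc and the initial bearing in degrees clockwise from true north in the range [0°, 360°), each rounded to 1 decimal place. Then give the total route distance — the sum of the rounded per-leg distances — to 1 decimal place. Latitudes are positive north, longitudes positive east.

Leg 1: φ1=-0.0230628, φ2=0.6219568, Δφ=0.6450196, Δλ=1.7951846 rad; a=sin²(Δφ/2)+cosφ1·cosφ2·sin²(Δλ/2)=0.5971152322; c=2·atan2(√a, √(1-a))=1.766269241; dist=6371·c=11252.901 ≈ 11252.9 km; running total=11252.9 km
Leg 1 bearing: y=sinΔλ·cosφ2=0.79236487, x=cosφ1·sinφ2-sinφ1·cosφ2·cosΔλ=0.57830134; θ=atan2(y, x)=53.8765° ≈ 53.9°
Leg 2: φ1=0.6219568, φ2=1.0682968, Δφ=0.4463400, Δλ=-5.0541960 rad; a=sin²(Δφ/2)+cosφ1·cosφ2·sin²(Δλ/2)=0.1790966867; c=2·atan2(√a, √(1-a))=0.873944522; dist=6371·c=5567.901 ≈ 5567.9 km; running total=16820.8 km
Leg 2 bearing: y=sinΔλ·cosφ2=0.45375622, x=cosφ1·sinφ2-sinφ1·cosφ2·cosΔλ=0.61821481; θ=atan2(y, x)=36.2779° ≈ 36.3°
Leg 3: φ1=1.0682968, φ2=-0.4570825, Δφ=-1.5253794, Δλ=3.1065115 rad; a=sin²(Δφ/2)+cosφ1·cosφ2·sin²(Δλ/2)=0.9093429346; c=2·atan2(√a, √(1-a))=2.529915135; dist=6371·c=16118.089 ≈ 16118.1 km; running total=32938.9 km
Leg 3 bearing: y=sinΔλ·cosφ2=0.03147337, x=cosφ1·sinφ2-sinφ1·cosφ2·cosΔλ=0.57337847; θ=atan2(y, x)=3.1419° ≈ 3.1°
Leg 4: φ1=-0.4570825, φ2=-0.1091913, Δφ=0.3478912, Δλ=1.3749948 rad; a=sin²(Δφ/2)+cosφ1·cosφ2·sin²(Δλ/2)=0.3891825201; c=2·atan2(√a, √(1-a))=1.347305516; dist=6371·c=8583.683 ≈ 8583.7 km; running total=41522.6 km
Leg 4 bearing: y=sinΔλ·cosφ2=0.97505040, x=cosφ1·sinφ2-sinφ1·cosφ2·cosΔλ=-0.01243652; θ=atan2(y, x)=90.7308° ≈ 90.7°
Leg 5: φ1=-0.1091913, φ2=0.2552701, Δφ=0.3644614, Δλ=0.2464597 rad; a=sin²(Δφ/2)+cosφ1·cosφ2·sin²(Δλ/2)=0.0473742775; c=2·atan2(√a, √(1-a))=0.438825170; dist=6371·c=2795.755 ≈ 2795.8 km; running total=44318.4 km
Leg 5 bearing: y=sinΔλ·cosφ2=0.23606628, x=cosφ1·sinφ2-sinφ1·cosφ2·cosΔλ=0.35325987; θ=atan2(y, x)=33.7529° ≈ 33.8°
Leg 6: φ1=0.2552701, φ2=0.8597440, Δφ=0.6044738, Δλ=-4.2601515 rad; a=sin²(Δφ/2)+cosφ1·cosφ2·sin²(Δλ/2)=0.5423133795; c=2·atan2(√a, √(1-a))=1.655524425; dist=6371·c=10547.346 ≈ 10547.3 km; running total=54865.7 km
Leg 6 bearing: y=sinΔλ·cosφ2=0.58702350, x=cosφ1·sinφ2-sinφ1·cosφ2·cosΔλ=0.80513460; θ=atan2(y, x)=36.0958° ≈ 36.1°
Leg 7: φ1=0.8597440, φ2=0.8988515, Δφ=0.0391076, Δλ=2.1461860 rad; a=sin²(Δφ/2)+cosφ1·cosφ2·sin²(Δλ/2)=0.3140548984; c=2·atan2(√a, √(1-a))=1.189751885; dist=6371·c=7579.909 ≈ 7579.9 km; running total=62445.6 km
Leg 7 bearing: y=sinΔλ·cosφ2=0.52227294, x=cosφ1·sinφ2-sinφ1·cosφ2·cosΔλ=0.76741687; θ=atan2(y, x)=34.2376° ≈ 34.2°

Leg 1: dist=11252.9 km, bearing=53.9°
Leg 2: dist=5567.9 km, bearing=36.3°
Leg 3: dist=16118.1 km, bearing=3.1°
Leg 4: dist=8583.7 km, bearing=90.7°
Leg 5: dist=2795.8 km, bearing=33.8°
Leg 6: dist=10547.3 km, bearing=36.1°
Leg 7: dist=7579.9 km, bearing=34.2°
Total: 62445.6 km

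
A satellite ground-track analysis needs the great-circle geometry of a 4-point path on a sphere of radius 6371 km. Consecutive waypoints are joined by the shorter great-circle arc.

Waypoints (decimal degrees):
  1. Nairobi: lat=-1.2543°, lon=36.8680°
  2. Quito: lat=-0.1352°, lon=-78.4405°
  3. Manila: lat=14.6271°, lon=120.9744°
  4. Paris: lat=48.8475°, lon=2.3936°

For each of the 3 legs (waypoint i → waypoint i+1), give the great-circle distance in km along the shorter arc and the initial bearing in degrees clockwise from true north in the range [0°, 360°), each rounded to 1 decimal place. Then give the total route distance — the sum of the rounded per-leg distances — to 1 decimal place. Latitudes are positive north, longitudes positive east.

Leg 1: φ1=-0.0218917, φ2=-0.0023597, Δφ=0.0195320, Δλ=-2.0125130 rad; a=sin²(Δφ/2)+cosφ1·cosφ2·sin²(Δλ/2)=0.7136683531; c=2·atan2(√a, √(1-a))=2.012341226; dist=6371·c=12820.626 ≈ 12820.6 km; running total=12820.6 km
Leg 1 bearing: y=sinΔλ·cosφ2=-0.90401662, x=cosφ1·sinφ2-sinφ1·cosφ2·cosΔλ=-0.01171686; θ=atan2(y, x)=-90.7426° <0 so +360° → 269.2574° ≈ 269.3°
Leg 2: φ1=-0.0023597, φ2=0.2552911, Δφ=0.2576507, Δλ=3.4804466 rad; a=sin²(Δφ/2)+cosφ1·cosφ2·sin²(Δλ/2)=0.9565811951; c=2·atan2(√a, √(1-a))=2.721772820; dist=6371·c=17340.415 ≈ 17340.4 km; running total=30161.0 km
Leg 2 bearing: y=sinΔλ·cosφ2=-0.32163306, x=cosφ1·sinφ2-sinφ1·cosφ2·cosΔλ=0.25037296; θ=atan2(y, x)=-52.1013° <0 so +360° → 307.8987° ≈ 307.9°
Leg 3: φ1=0.2552911, φ2=0.8525497, Δφ=0.5972587, Δλ=-2.0696254 rad; a=sin²(Δφ/2)+cosφ1·cosφ2·sin²(Δλ/2)=0.5572353671; c=2·atan2(√a, √(1-a))=1.685518542; dist=6371·c=10738.439 ≈ 10738.4 km; running total=40899.4 km
Leg 3 bearing: y=sinΔλ·cosφ2=-0.57787580, x=cosφ1·sinφ2-sinφ1·cosφ2·cosΔλ=0.80805694; θ=atan2(y, x)=-35.5702° <0 so +360° → 324.4298° ≈ 324.4°

Leg 1: dist=12820.6 km, bearing=269.3°
Leg 2: dist=17340.4 km, bearing=307.9°
Leg 3: dist=10738.4 km, bearing=324.4°
Total: 40899.4 km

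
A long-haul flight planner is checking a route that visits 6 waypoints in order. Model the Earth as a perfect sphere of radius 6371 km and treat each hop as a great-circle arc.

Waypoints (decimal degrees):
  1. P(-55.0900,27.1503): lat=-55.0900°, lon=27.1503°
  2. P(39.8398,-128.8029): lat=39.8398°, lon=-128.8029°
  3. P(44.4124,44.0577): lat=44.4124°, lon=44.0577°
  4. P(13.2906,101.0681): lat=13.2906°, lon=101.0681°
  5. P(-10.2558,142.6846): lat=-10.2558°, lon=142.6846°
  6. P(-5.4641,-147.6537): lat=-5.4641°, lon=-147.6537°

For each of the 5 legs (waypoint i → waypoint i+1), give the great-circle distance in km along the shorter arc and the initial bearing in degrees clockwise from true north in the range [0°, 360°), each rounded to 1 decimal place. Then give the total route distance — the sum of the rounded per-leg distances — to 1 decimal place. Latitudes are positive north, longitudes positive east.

Leg 1: φ1=-0.9615019, φ2=0.6953357, Δφ=1.6568376, Δλ=-2.7218968 rad; a=sin²(Δφ/2)+cosφ1·cosφ2·sin²(Δλ/2)=0.9633249696; c=2·atan2(√a, √(1-a))=2.756197453; dist=6371·c=17559.734 ≈ 17559.7 km; running total=17559.7 km
Leg 1 bearing: y=sinΔλ·cosφ2=-0.31288099, x=cosφ1·sinφ2-sinφ1·cosφ2·cosΔλ=-0.20838757; θ=atan2(y, x)=-123.6647° <0 so +360° → 236.3353° ≈ 236.3°
Leg 2: φ1=0.6953357, φ2=0.7751426, Δφ=0.0798069, Δλ=3.0169866 rad; a=sin²(Δφ/2)+cosφ1·cosφ2·sin²(Δλ/2)=0.5479486523; c=2·atan2(√a, √(1-a))=1.666841226; dist=6371·c=10619.445 ≈ 10619.4 km; running total=28179.1 km
Leg 2 bearing: y=sinΔλ·cosφ2=0.08877858, x=cosφ1·sinφ2-sinφ1·cosφ2·cosΔλ=0.99142426; θ=atan2(y, x)=5.1170° ≈ 5.1°
Leg 3: φ1=0.7751426, φ2=0.2319647, Δφ=-0.5431779, Δλ=0.9950192 rad; a=sin²(Δφ/2)+cosφ1·cosφ2·sin²(Δλ/2)=0.2302987053; c=2·atan2(√a, √(1-a))=1.001068852; dist=6371·c=6377.810 ≈ 6377.8 km; running total=34556.9 km
Leg 3 bearing: y=sinΔλ·cosφ2=0.81630432, x=cosφ1·sinφ2-sinφ1·cosφ2·cosΔλ=-0.20662068; θ=atan2(y, x)=104.2042° ≈ 104.2°
Leg 4: φ1=0.2319647, φ2=-0.1789975, Δφ=-0.4109622, Δλ=0.7263449 rad; a=sin²(Δφ/2)+cosφ1·cosφ2·sin²(Δλ/2)=0.1624858889; c=2·atan2(√a, √(1-a))=0.829793373; dist=6371·c=5286.614 ≈ 5286.6 km; running total=39843.5 km
Leg 4 bearing: y=sinΔλ·cosφ2=0.65353033, x=cosφ1·sinφ2-sinφ1·cosφ2·cosΔλ=-0.34239597; θ=atan2(y, x)=117.6508° ≈ 117.7°
Leg 5: φ1=-0.1789975, φ2=-0.0953665, Δφ=0.0836309, Δλ=-5.0673593 rad; a=sin²(Δφ/2)+cosφ1·cosφ2·sin²(Δλ/2)=0.3212955194; c=2·atan2(√a, √(1-a))=1.205304197; dist=6371·c=7678.993 ≈ 7679.0 km; running total=47522.5 km
Leg 5 bearing: y=sinΔλ·cosφ2=0.93339615, x=cosφ1·sinφ2-sinφ1·cosφ2·cosΔλ=-0.03210071; θ=atan2(y, x)=91.9697° ≈ 92.0°

Leg 1: dist=17559.7 km, bearing=236.3°
Leg 2: dist=10619.4 km, bearing=5.1°
Leg 3: dist=6377.8 km, bearing=104.2°
Leg 4: dist=5286.6 km, bearing=117.7°
Leg 5: dist=7679.0 km, bearing=92.0°
Total: 47522.5 km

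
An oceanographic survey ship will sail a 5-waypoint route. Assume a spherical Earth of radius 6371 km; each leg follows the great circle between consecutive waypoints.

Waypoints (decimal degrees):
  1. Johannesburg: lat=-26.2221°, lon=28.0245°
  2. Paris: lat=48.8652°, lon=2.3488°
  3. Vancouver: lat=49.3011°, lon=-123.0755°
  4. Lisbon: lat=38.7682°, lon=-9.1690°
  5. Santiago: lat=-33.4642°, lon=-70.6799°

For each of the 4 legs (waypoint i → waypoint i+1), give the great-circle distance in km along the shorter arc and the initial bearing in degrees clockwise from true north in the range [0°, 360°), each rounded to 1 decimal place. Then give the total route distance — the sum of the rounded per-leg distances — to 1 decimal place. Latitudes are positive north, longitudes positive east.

Leg 1: dist=8730.7 km, bearing=343.1°
Leg 2: dist=7916.4 km, bearing=325.9°
Leg 3: dist=8274.4 km, bearing=47.7°
Leg 4: dist=10230.7 km, bearing=227.2°
Total: 35152.2 km

Leg 1: φ1=-0.4576620, φ2=0.8528586, Δφ=1.3105206, Δλ=-0.4481255 rad; a=sin²(Δφ/2)+cosφ1·cosφ2·sin²(Δλ/2)=0.4004611627; c=2·atan2(√a, √(1-a))=1.370379660; dist=6371·c=8730.689 ≈ 8730.7 km; running total=8730.7 km
Leg 1 bearing: y=sinΔλ·cosφ2=-0.28502376, x=cosφ1·sinφ2-sinφ1·cosφ2·cosΔλ=0.93761908; θ=atan2(y, x)=-16.9086° <0 so +360° → 343.0914° ≈ 343.1°
Leg 2: φ1=0.8528586, φ2=0.8604665, Δφ=0.0076079, Δλ=-2.1890670 rad; a=sin²(Δφ/2)+cosφ1·cosφ2·sin²(Δλ/2)=0.3388145355; c=2·atan2(√a, √(1-a))=1.242563261; dist=6371·c=7916.371 ≈ 7916.4 km; running total=16647.1 km
Leg 2 bearing: y=sinΔλ·cosφ2=-0.53137142, x=cosφ1·sinφ2-sinφ1·cosφ2·cosΔλ=0.78340373; θ=atan2(y, x)=-34.1485° <0 so +360° → 325.8515° ≈ 325.9°
Leg 3: φ1=0.8604665, φ2=0.6766327, Δφ=-0.1838338, Δλ=1.9880435 rad; a=sin²(Δφ/2)+cosφ1·cosφ2·sin²(Δλ/2)=0.3656526373; c=2·atan2(√a, √(1-a))=1.298758660; dist=6371·c=8274.391 ≈ 8274.4 km; running total=24921.5 km
Leg 3 bearing: y=sinΔλ·cosφ2=0.71279482, x=cosφ1·sinφ2-sinφ1·cosφ2·cosΔλ=0.64786317; θ=atan2(y, x)=47.7321° ≈ 47.7°
Leg 4: φ1=0.6766327, φ2=-0.5840605, Δφ=-1.2606932, Δλ=-1.0735677 rad; a=sin²(Δφ/2)+cosφ1·cosφ2·sin²(Δλ/2)=0.5175137411; c=2·atan2(√a, √(1-a))=1.605830976; dist=6371·c=10230.749 ≈ 10230.7 km; running total=35152.2 km
Leg 4 bearing: y=sinΔλ·cosφ2=-0.73321178, x=cosφ1·sinφ2-sinφ1·cosφ2·cosΔλ=-0.67909761; θ=atan2(y, x)=-132.8057° <0 so +360° → 227.1943° ≈ 227.2°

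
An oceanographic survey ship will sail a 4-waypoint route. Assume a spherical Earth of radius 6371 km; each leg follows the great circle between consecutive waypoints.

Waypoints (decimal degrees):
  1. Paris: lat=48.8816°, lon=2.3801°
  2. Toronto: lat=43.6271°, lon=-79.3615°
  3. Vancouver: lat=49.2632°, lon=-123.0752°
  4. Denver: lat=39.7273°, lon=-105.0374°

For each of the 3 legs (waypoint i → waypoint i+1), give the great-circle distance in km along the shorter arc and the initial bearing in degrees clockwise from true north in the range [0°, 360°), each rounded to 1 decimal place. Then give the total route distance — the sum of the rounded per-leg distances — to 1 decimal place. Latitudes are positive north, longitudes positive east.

Leg 1: dist=6001.6 km, bearing=297.7°
Leg 2: dist=3358.7 km, bearing=296.3°
Leg 3: dist=1773.3 km, bearing=119.9°
Total: 11133.6 km

Leg 1: φ1=0.8531449, φ2=0.7614365, Δφ=-0.0917083, Δλ=-1.4266601 rad; a=sin²(Δφ/2)+cosφ1·cosφ2·sin²(Δλ/2)=0.2059210618; c=2·atan2(√a, √(1-a))=0.942017130; dist=6371·c=6001.591 ≈ 6001.6 km; running total=6001.6 km
Leg 1 bearing: y=sinΔλ·cosφ2=-0.71633957, x=cosφ1·sinφ2-sinφ1·cosφ2·cosΔλ=0.37540370; θ=atan2(y, x)=-62.3428° <0 so +360° → 297.6572° ≈ 297.7°
Leg 2: φ1=0.7614365, φ2=0.8598050, Δφ=0.0983685, Δλ=-0.7629480 rad; a=sin²(Δφ/2)+cosφ1·cosφ2·sin²(Δλ/2)=0.0678872960; c=2·atan2(√a, √(1-a))=0.527187620; dist=6371·c=3358.712 ≈ 3358.7 km; running total=9360.3 km
Leg 2 bearing: y=sinΔλ·cosφ2=-0.45097244, x=cosφ1·sinφ2-sinφ1·cosφ2·cosΔλ=0.22302086; θ=atan2(y, x)=-63.6861° <0 so +360° → 296.3139° ≈ 296.3°
Leg 3: φ1=0.8598050, φ2=0.6933722, Δφ=-0.1664329, Δλ=0.3148190 rad; a=sin²(Δφ/2)+cosφ1·cosφ2·sin²(Δλ/2)=0.0192425856; c=2·atan2(√a, √(1-a))=0.278332850; dist=6371·c=1773.259 ≈ 1773.3 km; running total=11133.6 km
Leg 3 bearing: y=sinΔλ·cosφ2=0.23814597, x=cosφ1·sinφ2-sinφ1·cosφ2·cosΔλ=-0.13702456; θ=atan2(y, x)=119.9153° ≈ 119.9°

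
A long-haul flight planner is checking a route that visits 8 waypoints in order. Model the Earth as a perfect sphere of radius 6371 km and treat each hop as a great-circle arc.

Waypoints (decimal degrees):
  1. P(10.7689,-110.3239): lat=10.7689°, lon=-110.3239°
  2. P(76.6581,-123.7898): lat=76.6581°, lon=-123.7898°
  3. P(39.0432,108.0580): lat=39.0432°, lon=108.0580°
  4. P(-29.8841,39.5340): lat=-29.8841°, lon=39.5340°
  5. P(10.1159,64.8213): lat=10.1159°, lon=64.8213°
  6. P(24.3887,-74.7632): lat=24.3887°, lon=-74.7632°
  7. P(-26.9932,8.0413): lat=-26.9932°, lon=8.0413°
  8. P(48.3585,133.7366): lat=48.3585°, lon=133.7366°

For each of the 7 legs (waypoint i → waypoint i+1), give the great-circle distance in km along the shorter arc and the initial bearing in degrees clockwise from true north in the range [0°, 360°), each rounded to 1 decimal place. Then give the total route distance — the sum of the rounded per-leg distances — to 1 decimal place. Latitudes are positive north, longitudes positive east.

Leg 1: dist=7370.0 km, bearing=356.6°
Leg 2: dist=6655.6 km, bearing=315.1°
Leg 3: dist=10436.7 km, bearing=234.0°
Leg 4: dist=5206.5 km, bearing=35.2°
Leg 5: dist=14188.2 km, bearing=311.8°
Leg 6: dist=10554.7 km, bearing=117.5°
Leg 7: dist=14812.2 km, bearing=47.8°
Total: 69223.9 km

Leg 1: φ1=0.1879528, φ2=1.3379362, Δφ=1.1499835, Δλ=-0.2350243 rad; a=sin²(Δφ/2)+cosφ1·cosφ2·sin²(Δλ/2)=0.2988648453; c=2·atan2(√a, √(1-a))=1.156801027; dist=6371·c=7369.979 ≈ 7370.0 km; running total=7370.0 km
Leg 1 bearing: y=sinΔλ·cosφ2=-0.05373661, x=cosφ1·sinφ2-sinφ1·cosφ2·cosΔλ=0.91394254; θ=atan2(y, x)=-3.3649° <0 so +360° → 356.6351° ≈ 356.6°
Leg 2: φ1=1.3379362, φ2=0.6814324, Δφ=-0.6565039, Δλ=4.0465075 rad; a=sin²(Δφ/2)+cosφ1·cosφ2·sin²(Δλ/2)=0.2489059518; c=2·atan2(√a, √(1-a))=1.044669107; dist=6371·c=6655.587 ≈ 6655.6 km; running total=14025.6 km
Leg 2 bearing: y=sinΔλ·cosφ2=-0.61075294, x=cosφ1·sinφ2-sinφ1·cosφ2·cosΔλ=0.61219929; θ=atan2(y, x)=-44.9322° <0 so +360° → 315.0678° ≈ 315.1°
Leg 3: φ1=0.6814324, φ2=-0.5215759, Δφ=-1.2030083, Δλ=-1.1959694 rad; a=sin²(Δφ/2)+cosφ1·cosφ2·sin²(Δλ/2)=0.5336545289; c=2·atan2(√a, √(1-a))=1.638156313; dist=6371·c=10436.694 ≈ 10436.7 km; running total=24462.3 km
Leg 3 bearing: y=sinΔλ·cosφ2=-0.80683768, x=cosφ1·sinφ2-sinφ1·cosφ2·cosΔλ=-0.58692627; θ=atan2(y, x)=-126.0337° <0 so +360° → 233.9663° ≈ 234.0°
Leg 4: φ1=-0.5215759, φ2=0.1765558, Δφ=0.6981317, Δλ=0.4413466 rad; a=sin²(Δφ/2)+cosφ1·cosφ2·sin²(Δλ/2)=0.1578728439; c=2·atan2(√a, √(1-a))=0.817215669; dist=6371·c=5206.481 ≈ 5206.5 km; running total=29668.8 km
Leg 4 bearing: y=sinΔλ·cosφ2=0.42051707, x=cosφ1·sinφ2-sinφ1·cosφ2·cosΔλ=0.59578640; θ=atan2(y, x)=35.2152° ≈ 35.2°
Leg 5: φ1=0.1765558, φ2=0.4256631, Δφ=0.2491074, Δλ=-2.4362091 rad; a=sin²(Δφ/2)+cosφ1·cosφ2·sin²(Δλ/2)=0.8050585540; c=2·atan2(√a, √(1-a))=2.227004715; dist=6371·c=14188.247 ≈ 14188.2 km; running total=43857.0 km
Leg 5 bearing: y=sinΔλ·cosφ2=-0.59047261, x=cosφ1·sinφ2-sinφ1·cosφ2·cosΔλ=0.52829841; θ=atan2(y, x)=-48.1809° <0 so +360° → 311.8191° ≈ 311.8°
Leg 6: φ1=0.4256631, φ2=-0.4711202, Δφ=-0.8967833, Δλ=1.4452112 rad; a=sin²(Δφ/2)+cosφ1·cosφ2·sin²(Δλ/2)=0.5428848685; c=2·atan2(√a, √(1-a))=1.656671574; dist=6371·c=10554.655 ≈ 10554.7 km; running total=54411.7 km
Leg 6 bearing: y=sinΔλ·cosφ2=0.88404289, x=cosφ1·sinφ2-sinφ1·cosφ2·cosΔλ=-0.45946896; θ=atan2(y, x)=117.4625° ≈ 117.5°
Leg 7: φ1=-0.4711202, φ2=0.8440150, Δφ=1.3151353, Δλ=2.1937968 rad; a=sin²(Δφ/2)+cosφ1·cosφ2·sin²(Δλ/2)=0.8423299578; c=2·atan2(√a, √(1-a))=2.324933327; dist=6371·c=14812.150 ≈ 14812.2 km; running total=69223.9 km
Leg 7 bearing: y=sinΔλ·cosφ2=0.53963506, x=cosφ1·sinφ2-sinφ1·cosφ2·cosΔλ=0.48993347; θ=atan2(y, x)=47.7638° ≈ 47.8°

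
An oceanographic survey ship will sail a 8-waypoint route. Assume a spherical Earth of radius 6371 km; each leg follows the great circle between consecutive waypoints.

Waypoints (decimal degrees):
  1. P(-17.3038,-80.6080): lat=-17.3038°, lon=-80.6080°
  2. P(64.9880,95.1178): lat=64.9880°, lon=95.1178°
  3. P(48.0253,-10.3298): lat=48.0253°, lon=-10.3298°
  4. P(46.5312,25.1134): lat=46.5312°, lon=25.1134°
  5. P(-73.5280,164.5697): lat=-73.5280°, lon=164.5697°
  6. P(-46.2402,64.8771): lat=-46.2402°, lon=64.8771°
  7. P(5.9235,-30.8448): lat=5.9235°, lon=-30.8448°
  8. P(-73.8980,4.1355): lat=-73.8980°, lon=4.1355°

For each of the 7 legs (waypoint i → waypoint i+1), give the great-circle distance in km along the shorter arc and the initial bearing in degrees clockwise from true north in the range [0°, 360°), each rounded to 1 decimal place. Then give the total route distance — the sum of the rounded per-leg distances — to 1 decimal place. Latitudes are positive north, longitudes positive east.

Leg 1: dist=14703.2 km, bearing=2.4°
Leg 2: dist=5920.5 km, bearing=306.4°
Leg 3: dist=2655.3 km, bearing=80.2°
Leg 4: dist=16410.8 km, bearing=159.9°
Leg 5: dist=5418.7 km, bearing=245.1°
Leg 6: dist=10922.5 km, bearing=270.0°
Leg 7: dist=9197.0 km, bearing=170.8°
Total: 65228.0 km

Leg 1: φ1=-0.3020083, φ2=1.1342546, Δφ=1.4362629, Δλ=3.0669938 rad; a=sin²(Δφ/2)+cosφ1·cosφ2·sin²(Δλ/2)=0.8360468774; c=2·atan2(√a, √(1-a))=2.307829116; dist=6371·c=14703.179 ≈ 14703.2 km; running total=14703.2 km
Leg 1 bearing: y=sinΔλ·cosφ2=0.03151176, x=cosφ1·sinφ2-sinφ1·cosφ2·cosΔλ=0.73979524; θ=atan2(y, x)=2.4391° ≈ 2.4°
Leg 2: φ1=1.1342546, φ2=0.8381996, Δφ=-0.2960550, Δλ=-1.8404078 rad; a=sin²(Δφ/2)+cosφ1·cosφ2·sin²(Δλ/2)=0.2007996322; c=2·atan2(√a, √(1-a))=0.929292803; dist=6371·c=5920.524 ≈ 5920.5 km; running total=20623.7 km
Leg 2 bearing: y=sinΔλ·cosφ2=-0.64464154, x=cosφ1·sinφ2-sinφ1·cosφ2·cosΔλ=0.47576659; θ=atan2(y, x)=-53.5715° <0 so +360° → 306.4285° ≈ 306.4°
Leg 3: φ1=0.8381996, φ2=0.8121226, Δφ=-0.0260770, Δλ=0.6186005 rad; a=sin²(Δφ/2)+cosφ1·cosφ2·sin²(Δλ/2)=0.0428012033; c=2·atan2(√a, √(1-a))=0.416779011; dist=6371·c=2655.299 ≈ 2655.3 km; running total=23279.0 km
Leg 3 bearing: y=sinΔλ·cosφ2=0.39894467, x=cosφ1·sinφ2-sinφ1·cosφ2·cosΔλ=0.06870363; θ=atan2(y, x)=80.2287° ≈ 80.2°
Leg 4: φ1=0.8121226, φ2=-1.2833057, Δφ=-2.0954283, Δλ=2.4339716 rad; a=sin²(Δφ/2)+cosφ1·cosφ2·sin²(Δλ/2)=0.9220989603; c=2·atan2(√a, √(1-a))=2.575863398; dist=6371·c=16410.826 ≈ 16410.8 km; running total=39689.8 km
Leg 4 bearing: y=sinΔλ·cosφ2=0.18431327, x=cosφ1·sinφ2-sinφ1·cosφ2·cosΔλ=-0.50334728; θ=atan2(y, x)=159.8885° ≈ 159.9°
Leg 5: φ1=-1.2833057, φ2=-0.8070437, Δφ=0.4762620, Δλ=-1.7399641 rad; a=sin²(Δφ/2)+cosφ1·cosφ2·sin²(Δλ/2)=0.1702070690; c=2·atan2(√a, √(1-a))=0.850528686; dist=6371·c=5418.718 ≈ 5418.7 km; running total=45108.5 km
Leg 5 bearing: y=sinΔλ·cosφ2=-0.68176364, x=cosφ1·sinφ2-sinφ1·cosφ2·cosΔλ=-0.31645668; θ=atan2(y, x)=-114.8995° <0 so +360° → 245.1005° ≈ 245.1°
Leg 6: φ1=-0.8070437, φ2=0.1033846, Δφ=0.9104283, Δλ=-1.6706623 rad; a=sin²(Δφ/2)+cosφ1·cosφ2·sin²(Δλ/2)=0.5715620789; c=2·atan2(√a, √(1-a))=1.714413683; dist=6371·c=10922.530 ≈ 10922.5 km; running total=56031.0 km
Leg 6 bearing: y=sinΔλ·cosφ2=-0.98970471, x=cosφ1·sinφ2-sinφ1·cosφ2·cosΔλ=-0.00024622; θ=atan2(y, x)=-90.0143° <0 so +360° → 269.9857° ≈ 270.0°
Leg 7: φ1=0.1033846, φ2=-1.2897634, Δφ=-1.3931480, Δλ=0.6105214 rad; a=sin²(Δφ/2)+cosφ1·cosφ2·sin²(Δλ/2)=0.4365601177; c=2·atan2(√a, √(1-a))=1.443573644; dist=6371·c=9197.008 ≈ 9197.0 km; running total=65228.0 km
Leg 7 bearing: y=sinΔλ·cosφ2=0.15900226, x=cosφ1·sinφ2-sinφ1·cosφ2·cosΔλ=-0.97909132; θ=atan2(y, x)=170.7758° ≈ 170.8°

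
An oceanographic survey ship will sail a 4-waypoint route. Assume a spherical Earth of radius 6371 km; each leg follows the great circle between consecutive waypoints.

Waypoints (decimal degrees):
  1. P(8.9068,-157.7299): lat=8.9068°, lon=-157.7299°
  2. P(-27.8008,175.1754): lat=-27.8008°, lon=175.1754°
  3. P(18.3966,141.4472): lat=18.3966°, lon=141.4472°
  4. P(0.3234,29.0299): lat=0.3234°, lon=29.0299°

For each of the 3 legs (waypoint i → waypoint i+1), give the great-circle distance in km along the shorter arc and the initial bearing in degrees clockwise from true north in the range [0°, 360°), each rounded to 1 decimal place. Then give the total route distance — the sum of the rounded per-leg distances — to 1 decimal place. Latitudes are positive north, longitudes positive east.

Leg 1: φ1=0.1554530, φ2=-0.4852155, Δφ=-0.6406685, Δλ=5.8102936 rad; a=sin²(Δφ/2)+cosφ1·cosφ2·sin²(Δλ/2)=0.1471053505; c=2·atan2(√a, √(1-a))=0.787259633; dist=6371·c=5015.631 ≈ 5015.6 km; running total=5015.6 km
Leg 1 bearing: y=sinΔλ·cosφ2=-0.40289055, x=cosφ1·sinφ2-sinφ1·cosφ2·cosΔλ=-0.58270119; θ=atan2(y, x)=-145.3393° <0 so +360° → 214.6607° ≈ 214.7°
Leg 2: φ1=-0.4852155, φ2=0.3210812, Δφ=0.8062967, Δλ=-0.5886681 rad; a=sin²(Δφ/2)+cosφ1·cosφ2·sin²(Δλ/2)=0.2245528598; c=2·atan2(√a, √(1-a))=0.987360928; dist=6371·c=6290.476 ≈ 6290.5 km; running total=11306.1 km
Leg 2 bearing: y=sinΔλ·cosφ2=-0.52687744, x=cosφ1·sinφ2-sinφ1·cosφ2·cosΔλ=0.64723694; θ=atan2(y, x)=-39.1470° <0 so +360° → 320.8530° ≈ 320.9°
Leg 3: φ1=0.3210812, φ2=0.0056444, Δφ=-0.3154368, Δλ=-1.9620520 rad; a=sin²(Δφ/2)+cosφ1·cosφ2·sin²(Δλ/2)=0.6800367338; c=2·atan2(√a, √(1-a))=1.939142969; dist=6371·c=12354.280 ≈ 12354.3 km; running total=23660.4 km
Leg 3 bearing: y=sinΔλ·cosφ2=-0.92441620, x=cosφ1·sinφ2-sinφ1·cosφ2·cosΔλ=0.12570513; θ=atan2(y, x)=-82.2562° <0 so +360° → 277.7438° ≈ 277.7°

Leg 1: dist=5015.6 km, bearing=214.7°
Leg 2: dist=6290.5 km, bearing=320.9°
Leg 3: dist=12354.3 km, bearing=277.7°
Total: 23660.4 km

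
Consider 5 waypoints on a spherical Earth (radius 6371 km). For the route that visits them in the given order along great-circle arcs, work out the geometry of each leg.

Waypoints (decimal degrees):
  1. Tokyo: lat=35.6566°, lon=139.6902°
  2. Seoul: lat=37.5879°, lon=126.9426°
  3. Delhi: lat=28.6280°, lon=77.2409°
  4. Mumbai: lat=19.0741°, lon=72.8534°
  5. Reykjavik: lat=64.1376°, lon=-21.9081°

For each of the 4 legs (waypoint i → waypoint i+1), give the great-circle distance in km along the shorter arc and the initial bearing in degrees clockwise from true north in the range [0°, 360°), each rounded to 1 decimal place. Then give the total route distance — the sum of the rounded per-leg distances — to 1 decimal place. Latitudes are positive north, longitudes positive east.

Leg 1: φ1=0.6223251, φ2=0.6560326, Δφ=0.0337075, Δλ=-0.2224876 rad; a=sin²(Δφ/2)+cosφ1·cosφ2·sin²(Δλ/2)=0.0082190945; c=2·atan2(√a, √(1-a))=0.181567746; dist=6371·c=1156.768 ≈ 1156.8 km; running total=1156.8 km
Leg 1 bearing: y=sinΔλ·cosφ2=-0.17485235, x=cosφ1·sinφ2-sinφ1·cosφ2·cosΔλ=0.04508680; θ=atan2(y, x)=-75.5409° <0 so +360° → 284.4591° ≈ 284.5°
Leg 2: φ1=0.6560326, φ2=0.4996529, Δφ=-0.1563798, Δλ=-0.8674583 rad; a=sin²(Δφ/2)+cosφ1·cosφ2·sin²(Δλ/2)=0.1289457872; c=2·atan2(√a, √(1-a))=0.734585832; dist=6371·c=4680.046 ≈ 4680.0 km; running total=5836.8 km
Leg 2 bearing: y=sinΔλ·cosφ2=-0.66944816, x=cosφ1·sinφ2-sinφ1·cosφ2·cosΔλ=0.03338031; θ=atan2(y, x)=-87.1455° <0 so +360° → 272.8545° ≈ 272.9°
Leg 3: φ1=0.4996529, φ2=0.3329058, Δφ=-0.1667470, Δλ=-0.0765763 rad; a=sin²(Δφ/2)+cosφ1·cosφ2·sin²(Δλ/2)=0.0081505737; c=2·atan2(√a, √(1-a))=0.180807239; dist=6371·c=1151.923 ≈ 1151.9 km; running total=6988.7 km
Leg 3 bearing: y=sinΔλ·cosφ2=-0.07230132, x=cosφ1·sinφ2-sinφ1·cosφ2·cosΔλ=-0.16464837; θ=atan2(y, x)=-156.2925° <0 so +360° → 203.7075° ≈ 203.7°
Leg 4: φ1=0.3329058, φ2=1.1194123, Δφ=0.7865064, Δλ=-1.6539002 rad; a=sin²(Δφ/2)+cosφ1·cosφ2·sin²(Δλ/2)=0.3700801984; c=2·atan2(√a, √(1-a))=1.307940230; dist=6371·c=8332.887 ≈ 8332.9 km; running total=15321.6 km
Leg 4 bearing: y=sinΔλ·cosφ2=-0.43470594, x=cosφ1·sinφ2-sinφ1·cosφ2·cosΔλ=0.86227265; θ=atan2(y, x)=-26.7545° <0 so +360° → 333.2455° ≈ 333.2°

Leg 1: dist=1156.8 km, bearing=284.5°
Leg 2: dist=4680.0 km, bearing=272.9°
Leg 3: dist=1151.9 km, bearing=203.7°
Leg 4: dist=8332.9 km, bearing=333.2°
Total: 15321.6 km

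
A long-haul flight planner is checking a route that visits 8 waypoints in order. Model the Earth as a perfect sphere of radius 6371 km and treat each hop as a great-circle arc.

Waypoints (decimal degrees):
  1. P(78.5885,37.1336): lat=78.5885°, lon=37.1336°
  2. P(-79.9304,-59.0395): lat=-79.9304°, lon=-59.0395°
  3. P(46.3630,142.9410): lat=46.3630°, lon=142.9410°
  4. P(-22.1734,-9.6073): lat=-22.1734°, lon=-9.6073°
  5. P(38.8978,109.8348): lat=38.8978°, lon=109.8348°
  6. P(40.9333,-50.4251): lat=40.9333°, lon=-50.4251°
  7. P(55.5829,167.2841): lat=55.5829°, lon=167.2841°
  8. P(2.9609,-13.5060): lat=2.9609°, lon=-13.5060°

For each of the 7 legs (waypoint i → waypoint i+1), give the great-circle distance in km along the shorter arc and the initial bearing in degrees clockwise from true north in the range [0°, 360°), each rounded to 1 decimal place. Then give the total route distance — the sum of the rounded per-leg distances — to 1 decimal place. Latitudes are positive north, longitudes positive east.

Leg 1: dist=18420.8 km, bearing=224.6°
Leg 2: dist=16182.7 km, bearing=207.2°
Leg 3: dist=16364.0 km, bearing=308.1°
Leg 4: dist=14037.9 km, bearing=57.2°
Leg 5: dist=10915.3 km, bearing=345.1°
Leg 6: dist=8707.3 km, bearing=339.3°
Leg 7: dist=13504.9 km, bearing=0.9°
Total: 98132.9 km

Leg 1: φ1=1.3716281, φ2=-1.3950487, Δφ=-2.7666767, Δλ=-1.6785372 rad; a=sin²(Δφ/2)+cosφ1·cosφ2·sin²(Δλ/2)=0.9844260147; c=2·atan2(√a, √(1-a))=2.891348666; dist=6371·c=18420.782 ≈ 18420.8 km; running total=18420.8 km
Leg 1 bearing: y=sinΔλ·cosφ2=-0.17383052, x=cosφ1·sinφ2-sinφ1·cosφ2·cosΔλ=-0.17637657; θ=atan2(y, x)=-135.4165° <0 so +360° → 224.5835° ≈ 224.6°
Leg 2: φ1=-1.3950487, φ2=0.8091870, Δφ=2.2042357, Δλ=3.5252247 rad; a=sin²(Δφ/2)+cosφ1·cosφ2·sin²(Δλ/2)=0.9122327563; c=2·atan2(√a, √(1-a))=2.540053405; dist=6371·c=16182.680 ≈ 16182.7 km; running total=34603.5 km
Leg 2 bearing: y=sinΔλ·cosφ2=-0.25829338, x=cosφ1·sinφ2-sinφ1·cosφ2·cosΔλ=-0.50352870; θ=atan2(y, x)=-152.8437° <0 so +360° → 207.1563° ≈ 207.2°
Leg 3: φ1=0.8091870, φ2=-0.3869988, Δφ=-1.1961858, Δλ=-2.6624701 rad; a=sin²(Δφ/2)+cosφ1·cosφ2·sin²(Δλ/2)=0.9201185367; c=2·atan2(√a, √(1-a))=2.568516629; dist=6371·c=16364.019 ≈ 16364.0 km; running total=50967.5 km
Leg 3 bearing: y=sinΔλ·cosφ2=-0.42690781, x=cosφ1·sinφ2-sinφ1·cosφ2·cosΔλ=0.33429236; θ=atan2(y, x)=-51.9371° <0 so +360° → 308.0629° ≈ 308.1°
Leg 4: φ1=-0.3869988, φ2=0.6788947, Δφ=1.0658935, Δλ=2.0846579 rad; a=sin²(Δφ/2)+cosφ1·cosφ2·sin²(Δλ/2)=0.7956249667; c=2·atan2(√a, √(1-a))=2.203404135; dist=6371·c=14037.888 ≈ 14037.9 km; running total=65005.4 km
Leg 4 bearing: y=sinΔλ·cosφ2=0.67775628, x=cosφ1·sinφ2-sinφ1·cosφ2·cosΔλ=0.43711549; θ=atan2(y, x)=57.1802° ≈ 57.2°
Leg 5: φ1=0.6788947, φ2=0.7144209, Δφ=0.0355262, Δλ=-2.7970629 rad; a=sin²(Δφ/2)+cosφ1·cosφ2·sin²(Δλ/2)=0.5709993406; c=2·atan2(√a, √(1-a))=1.713276592; dist=6371·c=10915.285 ≈ 10915.3 km; running total=75920.7 km
Leg 5 bearing: y=sinΔλ·cosφ2=-0.25516403, x=cosφ1·sinφ2-sinφ1·cosφ2·cosΔλ=0.95641398; θ=atan2(y, x)=-14.9381° <0 so +360° → 345.0619° ≈ 345.1°
Leg 6: φ1=0.7144209, φ2=0.9701046, Δφ=0.2556838, Δλ=3.7997424 rad; a=sin²(Δφ/2)+cosφ1·cosφ2·sin²(Δλ/2)=0.3986628530; c=2·atan2(√a, √(1-a))=1.366708202; dist=6371·c=8707.298 ≈ 8707.3 km; running total=84628.0 km
Leg 6 bearing: y=sinΔλ·cosφ2=-0.34571498, x=cosφ1·sinφ2-sinφ1·cosφ2·cosΔλ=0.91619009; θ=atan2(y, x)=-20.6735° <0 so +360° → 339.3265° ≈ 339.3°
Leg 7: φ1=0.9701046, φ2=0.0516775, Δφ=-0.9184272, Δλ=-3.1553825 rad; a=sin²(Δφ/2)+cosφ1·cosφ2·sin²(Δλ/2)=0.7608964699; c=2·atan2(√a, √(1-a))=2.119747674; dist=6371·c=13504.912 ≈ 13504.9 km; running total=98132.9 km
Leg 7 bearing: y=sinΔλ·cosφ2=0.01377100, x=cosφ1·sinφ2-sinφ1·cosφ2·cosΔλ=0.85296101; θ=atan2(y, x)=0.9250° ≈ 0.9°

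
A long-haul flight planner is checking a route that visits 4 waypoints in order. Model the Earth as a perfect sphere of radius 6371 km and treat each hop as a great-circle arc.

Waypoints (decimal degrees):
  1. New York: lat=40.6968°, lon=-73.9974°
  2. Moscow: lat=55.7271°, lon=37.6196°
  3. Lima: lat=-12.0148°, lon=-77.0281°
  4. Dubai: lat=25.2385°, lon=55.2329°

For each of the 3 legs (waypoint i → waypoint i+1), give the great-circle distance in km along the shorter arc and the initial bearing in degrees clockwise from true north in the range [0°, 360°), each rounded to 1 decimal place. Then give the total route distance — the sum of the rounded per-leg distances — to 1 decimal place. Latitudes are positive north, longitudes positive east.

Leg 1: φ1=0.7102932, φ2=0.9726214, Δφ=0.2623282, Δλ=1.9480842 rad; a=sin²(Δφ/2)+cosφ1·cosφ2·sin²(Δλ/2)=0.3092267019; c=2·atan2(√a, √(1-a))=1.179327434; dist=6371·c=7513.495 ≈ 7513.5 km; running total=7513.5 km
Leg 1 bearing: y=sinΔλ·cosφ2=0.52352839, x=cosφ1·sinφ2-sinφ1·cosφ2·cosΔλ=0.76180065; θ=atan2(y, x)=34.4978° ≈ 34.5°
Leg 2: φ1=0.9726214, φ2=-0.2096978, Δφ=-1.1823192, Δλ=-2.0009798 rad; a=sin²(Δφ/2)+cosφ1·cosφ2·sin²(Δλ/2)=0.7008618156; c=2·atan2(√a, √(1-a))=1.984194582; dist=6371·c=12641.304 ≈ 12641.3 km; running total=20154.8 km
Leg 2 bearing: y=sinΔλ·cosφ2=-0.88897898, x=cosφ1·sinφ2-sinφ1·cosφ2·cosΔλ=0.21985108; θ=atan2(y, x)=-76.1090° <0 so +360° → 283.8910° ≈ 283.9°
Leg 3: φ1=-0.2096978, φ2=0.4404949, Δφ=0.6501927, Δλ=2.3083899 rad; a=sin²(Δφ/2)+cosφ1·cosφ2·sin²(Δλ/2)=0.8418722801; c=2·atan2(√a, √(1-a))=2.323678199; dist=6371·c=14804.154 ≈ 14804.2 km; running total=34959.0 km
Leg 3 bearing: y=sinΔλ·cosφ2=0.66944068, x=cosφ1·sinφ2-sinφ1·cosφ2·cosΔλ=0.29041789; θ=atan2(y, x)=66.5478° ≈ 66.5°

Leg 1: dist=7513.5 km, bearing=34.5°
Leg 2: dist=12641.3 km, bearing=283.9°
Leg 3: dist=14804.2 km, bearing=66.5°
Total: 34959.0 km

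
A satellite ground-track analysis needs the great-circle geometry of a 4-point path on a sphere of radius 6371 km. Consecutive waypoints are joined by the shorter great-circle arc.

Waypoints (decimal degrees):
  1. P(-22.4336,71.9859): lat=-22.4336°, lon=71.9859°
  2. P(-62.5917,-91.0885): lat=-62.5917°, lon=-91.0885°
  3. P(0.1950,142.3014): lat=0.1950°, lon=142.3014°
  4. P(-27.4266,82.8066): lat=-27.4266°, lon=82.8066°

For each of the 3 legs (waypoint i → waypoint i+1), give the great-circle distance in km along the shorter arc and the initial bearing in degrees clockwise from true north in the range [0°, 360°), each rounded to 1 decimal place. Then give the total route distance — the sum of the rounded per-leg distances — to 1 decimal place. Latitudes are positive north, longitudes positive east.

Leg 1: φ1=-0.3915402, φ2=-1.0924312, Δφ=-0.7008911, Δλ=-2.8461852 rad; a=sin²(Δφ/2)+cosφ1·cosφ2·sin²(Δλ/2)=0.5341425360; c=2·atan2(√a, √(1-a))=1.639134578; dist=6371·c=10442.926 ≈ 10442.9 km; running total=10442.9 km
Leg 1 bearing: y=sinΔλ·cosφ2=-0.13401525, x=cosφ1·sinφ2-sinφ1·cosφ2·cosΔλ=-0.98862382; θ=atan2(y, x)=-172.2802° <0 so +360° → 187.7198° ≈ 187.7°
Leg 2: φ1=-1.0924312, φ2=0.0034034, Δφ=1.0958346, Δλ=4.0734222 rad; a=sin²(Δφ/2)+cosφ1·cosφ2·sin²(Δλ/2)=0.6387720698; c=2·atan2(√a, √(1-a))=1.852033199; dist=6371·c=11799.304 ≈ 11799.3 km; running total=22242.2 km
Leg 2 bearing: y=sinΔλ·cosφ2=-0.80270771, x=cosφ1·sinφ2-sinφ1·cosφ2·cosΔλ=-0.52785375; θ=atan2(y, x)=-123.3286° <0 so +360° → 236.6714° ≈ 236.7°
Leg 3: φ1=0.0034034, φ2=-0.4786845, Δφ=-0.4820879, Δλ=-1.0383801 rad; a=sin²(Δφ/2)+cosφ1·cosφ2·sin²(Δλ/2)=0.2755044796; c=2·atan2(√a, √(1-a))=1.105160484; dist=6371·c=7040.977 ≈ 7041.0 km; running total=29283.2 km
Leg 3 bearing: y=sinΔλ·cosφ2=-0.76474257, x=cosφ1·sinφ2-sinφ1·cosφ2·cosΔλ=-0.46214268; θ=atan2(y, x)=-121.1450° <0 so +360° → 238.8550° ≈ 238.9°

Leg 1: dist=10442.9 km, bearing=187.7°
Leg 2: dist=11799.3 km, bearing=236.7°
Leg 3: dist=7041.0 km, bearing=238.9°
Total: 29283.2 km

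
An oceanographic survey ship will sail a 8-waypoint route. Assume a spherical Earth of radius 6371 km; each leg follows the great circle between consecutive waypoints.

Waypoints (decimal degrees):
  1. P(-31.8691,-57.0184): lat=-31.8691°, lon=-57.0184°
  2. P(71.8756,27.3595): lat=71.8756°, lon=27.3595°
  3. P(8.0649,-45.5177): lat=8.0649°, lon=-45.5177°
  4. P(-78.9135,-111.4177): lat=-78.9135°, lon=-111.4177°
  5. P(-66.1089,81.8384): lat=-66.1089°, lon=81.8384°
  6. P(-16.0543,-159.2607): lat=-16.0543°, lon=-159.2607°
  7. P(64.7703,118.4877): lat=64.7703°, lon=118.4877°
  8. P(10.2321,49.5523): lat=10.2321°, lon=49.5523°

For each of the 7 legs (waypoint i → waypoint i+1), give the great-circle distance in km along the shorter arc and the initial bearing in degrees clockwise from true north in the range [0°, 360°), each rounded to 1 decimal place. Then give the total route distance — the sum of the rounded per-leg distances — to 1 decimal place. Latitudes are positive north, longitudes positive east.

Leg 1: φ1=-0.5562207, φ2=1.2544659, Δφ=1.8106866, Δλ=1.4726722 rad; a=sin²(Δφ/2)+cosφ1·cosφ2·sin²(Δλ/2)=0.7379510794; c=2·atan2(√a, √(1-a))=2.066785840; dist=6371·c=13167.493 ≈ 13167.5 km; running total=13167.5 km
Leg 1 bearing: y=sinΔλ·cosφ2=0.30958479, x=cosφ1·sinφ2-sinφ1·cosφ2·cosΔλ=0.82320981; θ=atan2(y, x)=20.6098° ≈ 20.6°
Leg 2: φ1=1.2544659, φ2=0.1407591, Δφ=-1.1137068, Δλ=-1.2719471 rad; a=sin²(Δφ/2)+cosφ1·cosφ2·sin²(Δλ/2)=0.3879916778; c=2·atan2(√a, √(1-a))=1.344862407; dist=6371·c=8568.118 ≈ 8568.1 km; running total=21735.6 km
Leg 2 bearing: y=sinΔλ·cosφ2=-0.94622409, x=cosφ1·sinφ2-sinφ1·cosφ2·cosΔλ=-0.23340203; θ=atan2(y, x)=-103.8564° <0 so +360° → 256.1436° ≈ 256.1°
Leg 3: φ1=0.1407591, φ2=-1.3773004, Δφ=-1.5180595, Δλ=-1.1501720 rad; a=sin²(Δφ/2)+cosφ1·cosφ2·sin²(Δλ/2)=0.5299674588; c=2·atan2(√a, √(1-a))=1.630767185; dist=6371·c=10389.618 ≈ 10389.6 km; running total=32125.2 km
Leg 3 bearing: y=sinΔλ·cosφ2=-0.17552957, x=cosφ1·sinφ2-sinφ1·cosφ2·cosΔλ=-0.98264804; θ=atan2(y, x)=-169.8721° <0 so +360° → 190.1279° ≈ 190.1°
Leg 4: φ1=-1.3773004, φ2=-1.1538180, Δφ=0.2234824, Δλ=3.3729552 rad; a=sin²(Δφ/2)+cosφ1·cosφ2·sin²(Δλ/2)=0.0892743572; c=2·atan2(√a, √(1-a))=0.606845082; dist=6371·c=3866.210 ≈ 3866.2 km; running total=35991.4 km
Leg 4 bearing: y=sinΔλ·cosφ2=-0.09286803, x=cosφ1·sinφ2-sinφ1·cosφ2·cosΔλ=-0.56266625; θ=atan2(y, x)=-170.6278° <0 so +360° → 189.3722° ≈ 189.4°
Leg 5: φ1=-1.1538180, φ2=-0.2802004, Δφ=0.8736176, Δλ=-4.2079731 rad; a=sin²(Δφ/2)+cosφ1·cosφ2·sin²(Δλ/2)=0.4676241811; c=2·atan2(√a, √(1-a))=1.505999355; dist=6371·c=9594.722 ≈ 9594.7 km; running total=45586.1 km
Leg 5 bearing: y=sinΔλ·cosφ2=0.84131415, x=cosφ1·sinφ2-sinφ1·cosφ2·cosΔλ=-0.53665420; θ=atan2(y, x)=122.5328° ≈ 122.5°
Leg 6: φ1=-0.2802004, φ2=1.1304550, Δφ=1.4106554, Δλ=4.8476241 rad; a=sin²(Δφ/2)+cosφ1·cosφ2·sin²(Δλ/2)=0.5974701644; c=2·atan2(√a, √(1-a))=1.766992938; dist=6371·c=11257.512 ≈ 11257.5 km; running total=56843.6 km
Leg 6 bearing: y=sinΔλ·cosφ2=-0.42235647, x=cosφ1·sinφ2-sinφ1·cosφ2·cosΔλ=0.88521934; θ=atan2(y, x)=-25.5068° <0 so +360° → 334.4932° ≈ 334.5°
Leg 7: φ1=1.1304550, φ2=0.1785838, Δφ=-0.9518712, Δλ=-1.2031497 rad; a=sin²(Δφ/2)+cosφ1·cosφ2·sin²(Δλ/2)=0.3442717384; c=2·atan2(√a, √(1-a))=1.254070916; dist=6371·c=7989.686 ≈ 7989.7 km; running total=64833.3 km
Leg 7 bearing: y=sinΔλ·cosφ2=-0.91833478, x=cosφ1·sinφ2-sinφ1·cosφ2·cosΔλ=-0.24424592; θ=atan2(y, x)=-104.8939° <0 so +360° → 255.1061° ≈ 255.1°

Leg 1: dist=13167.5 km, bearing=20.6°
Leg 2: dist=8568.1 km, bearing=256.1°
Leg 3: dist=10389.6 km, bearing=190.1°
Leg 4: dist=3866.2 km, bearing=189.4°
Leg 5: dist=9594.7 km, bearing=122.5°
Leg 6: dist=11257.5 km, bearing=334.5°
Leg 7: dist=7989.7 km, bearing=255.1°
Total: 64833.3 km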